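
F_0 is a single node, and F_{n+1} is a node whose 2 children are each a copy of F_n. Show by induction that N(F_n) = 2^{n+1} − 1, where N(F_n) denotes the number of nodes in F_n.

Base case: N(F_0) = 1, and 2^{0+1} − 1 = 1.
Assume N(F_m) = 2^{m+1} − 1.
Then N(F_{m+1}) = 1 + 2N(F_m) = 1 + 2(2^{m+1} − 1) = 2^{m+2} − 2 + 1 = 2^{m+2} − 1.
By induction, N(F_n) = 2^{n+1} − 1 for all n ≥ 0.

N(F_n) = 2^{n+1} − 1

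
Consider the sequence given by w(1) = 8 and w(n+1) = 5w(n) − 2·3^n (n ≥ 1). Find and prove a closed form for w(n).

Claim: w(n) = 5^n + 3^n.

Base case: w(1) = 8, and 5^1 + 3^1 = 5 + 3 = 8.
Assume w(r) = 5^r + 3^r for some r ≥ 1.
Then w(r+1) = 5w(r) − 2·3^r = 5·(5^r + 3^r) − 2·3^r = 5^{r+1} + 5·3^r − 2·3^r = 5^{r+1} + 3·3^r = 5^{r+1} + 3^{r+1}.
This completes the inductive step, so w(n) = 5^n + 3^n for all n ≥ 1.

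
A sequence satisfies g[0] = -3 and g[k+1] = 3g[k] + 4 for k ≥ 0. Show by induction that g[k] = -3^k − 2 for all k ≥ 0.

Base case: g[0] = -3, and -3^0 − 2 = -1 − 2 = -3.
Assume g[r] = -3^r − 2 for some r ≥ 0.
Then g[r+1] = 3g[r] + 4 = 3·(-3^r − 2) + 4 = -3^{r+1} − 6 + 4 = -3^{r+1} − 2.
So the formula holds for r+1, and by induction g[k] = -3^k − 2 for all k ≥ 0.

g[k] = -3^k − 2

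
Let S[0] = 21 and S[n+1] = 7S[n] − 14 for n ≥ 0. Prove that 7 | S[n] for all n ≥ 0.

Base case: S[0] = 21 = 7·3, so 7 | S[0].
Assume 7 | S[j], so S[j] = 7t for some integer t.
Then S[j+1] = 7S[j] − 14 = 7·(7t) − 14 = 7(7t − 2), so 7 | S[j+1].
This completes the inductive step, so 7 | S[n] for all n ≥ 0.

7 | S[n]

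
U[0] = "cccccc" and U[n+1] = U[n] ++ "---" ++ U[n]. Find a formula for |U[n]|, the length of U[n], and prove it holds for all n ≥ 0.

Claim: |U[n]| = 9·2^n − 3.

Base case: |U[0]| = 6, and 9·2^0 − 3 = 6.
Assume |U[k]| = 9·2^k − 3.
Then |U[k+1]| = |U[k]| + 3 + |U[k]| = 2|U[k]| + 3 = 2(9·2^k − 3) + 3 = 9·2^{k+1} − 6 + 3 = 9·2^{k+1} − 3.
This completes the inductive step, so |U[n]| = 9·2^n − 3 for all n ≥ 0.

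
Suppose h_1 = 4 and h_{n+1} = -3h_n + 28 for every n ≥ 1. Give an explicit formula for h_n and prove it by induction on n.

Claim: h_n = (-3)^n + 7.

Base case: h_1 = 4, and (-3)^1 + 7 = -3 + 7 = 4.
Assume h_m = (-3)^m + 7 for some m ≥ 1.
Then h_{m+1} = -3h_m + 28 = -3·((-3)^m + 7) + 28 = -3·(-3)^m − 21 + 28 = (-3)^{m+1} + 7.
This completes the inductive step, so h_n = (-3)^n + 7 for all n ≥ 1.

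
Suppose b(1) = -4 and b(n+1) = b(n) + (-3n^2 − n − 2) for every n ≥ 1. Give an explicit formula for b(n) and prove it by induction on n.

Claim: b(n) = -n^3 + n^2 − 2n − 2.

Base case: b(1) = -4, and -1^3 + 1^2 − 2·1 − 2 = -4.
Assume b(r) = -r^3 + r^2 − 2r − 2.
Then b(r+1) = b(r) + (-3r^2 − r − 2) = (-r^3 + r^2 − 2r − 2) + (-3r^2 − r − 2) = -r^3 − 2r^2 − 3r − 4,
and -(r+1)^3 + (r+1)^2 − 2·(r+1) − 2 = -r^3 − 2r^2 − 3r − 4.
By induction, b(n) = -n^3 + n^2 − 2n − 2 for all n ≥ 1.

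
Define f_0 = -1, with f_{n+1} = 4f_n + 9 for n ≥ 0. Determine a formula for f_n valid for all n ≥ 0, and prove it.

Claim: f_n = 2·4^n − 3.

Base case: f_0 = -1, and 2·4^0 − 3 = 2 − 3 = -1.
Assume f_j = 2·4^j − 3 for some j ≥ 0.
Then f_{j+1} = 4f_j + 9 = 4·(2·4^j − 3) + 9 = 8·4^j − 12 + 9 = 2·4^{j+1} − 3.
Hence f_n = 2·4^n − 3 for every n ≥ 0, by induction.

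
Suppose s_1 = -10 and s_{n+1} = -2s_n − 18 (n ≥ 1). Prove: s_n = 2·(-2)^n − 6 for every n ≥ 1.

Base case: s_1 = -10, and 2·(-2)^1 − 6 = -4 − 6 = -10.
Assume s_j = 2·(-2)^j − 6 for some j ≥ 1.
Then s_{j+1} = -2s_j − 18 = -2·(2·(-2)^j − 6) − 18 = -4·(-2)^j + 12 − 18 = 2·(-2)^{j+1} − 6.
Hence s_n = 2·(-2)^n − 6 for every n ≥ 1, by induction.

s_n = 2·(-2)^n − 6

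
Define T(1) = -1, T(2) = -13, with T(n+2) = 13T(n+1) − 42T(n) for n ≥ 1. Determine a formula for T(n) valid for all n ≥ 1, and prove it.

Claim: T(n) = 6^n − 7^n.

Base cases: T(1) = -1 and 6^1 − 7^1 = -1; T(2) = -13 and 6^2 − 7^2 = -13.
Assume T(i) = 6^i − 7^i for all 1 ≤ i ≤ j, where j ≥ 2.
Then T(j+1) = 13T(j) − 42T(j−1) = 13·(6^j − 7^j) − 42·(6^{j−1} − 7^{j−1}) = (13·6 − 42)6^{j−1} − (13·7 − 42)7^{j−1} = 36·6^{j−1} − 49·7^{j−1} = 6^{j+1} − 7^{j+1}.
This completes the inductive step, so T(n) = 6^n − 7^n for all n ≥ 1.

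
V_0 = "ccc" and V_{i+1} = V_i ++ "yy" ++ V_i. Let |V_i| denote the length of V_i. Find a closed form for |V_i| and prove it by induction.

Claim: |V_i| = 5·2^i − 2.

Base case: |V_0| = 3, and 5·2^0 − 2 = 3.
Assume |V_j| = 5·2^j − 2.
Then |V_{j+1}| = |V_j| + 2 + |V_j| = 2|V_j| + 2 = 2(5·2^j − 2) + 2 = 5·2^{j+1} − 4 + 2 = 5·2^{j+1} − 2.
So the formula holds for j+1, and by induction |V_i| = 5·2^i − 2 for all i ≥ 0.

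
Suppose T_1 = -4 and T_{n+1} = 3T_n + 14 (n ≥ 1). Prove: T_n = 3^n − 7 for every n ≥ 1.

Base case: T_1 = -4, and 3^1 − 7 = 3 − 7 = -4.
Assume T_m = 3^m − 7 for some m ≥ 1.
Then T_{m+1} = 3T_m + 14 = 3·(3^m − 7) + 14 = 3^{m+1} − 21 + 14 = 3^{m+1} − 7.
Hence T_n = 3^n − 7 for every n ≥ 1, by induction.

T_n = 3^n − 7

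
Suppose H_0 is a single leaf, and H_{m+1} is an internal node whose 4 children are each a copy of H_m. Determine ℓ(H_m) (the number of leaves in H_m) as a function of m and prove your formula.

Claim: ℓ(H_m) = 4^m.

Base case: ℓ(H_0) = 1, and 4^0 = 1.
Assume ℓ(H_j) = 4^j.
Then ℓ(H_{j+1}) = 4·ℓ(H_j) = 4·4^j = 4^{j+1}.
Hence ℓ(H_m) = 4^m for every m ≥ 0, by induction.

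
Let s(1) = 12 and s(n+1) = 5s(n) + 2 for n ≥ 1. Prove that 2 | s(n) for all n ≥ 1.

Base case: s(1) = 12 = 2·6, so 2 | s(1).
Assume 2 | s(k), so s(k) = 2t for some integer t.
Then s(k+1) = 5s(k) + 2 = 5·(2t) + 2 = 2(5t + 1), so 2 | s(k+1).
This completes the inductive step, so 2 | s(n) for all n ≥ 1.

2 | s(n)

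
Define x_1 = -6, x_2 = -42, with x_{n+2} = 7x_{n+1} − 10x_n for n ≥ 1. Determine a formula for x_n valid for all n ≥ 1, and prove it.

Claim: x_n = 2·2^n − 2·5^n.

Base cases: x_1 = -6 and 2·2^1 − 2·5^1 = -6; x_2 = -42 and 2·2^2 − 2·5^2 = -42.
Assume x_j = 2·2^j − 2·5^j for all 1 ≤ j ≤ m, where m ≥ 2.
Then x_{m+1} = 7x_m − 10x_{m−1} = 7·(2·2^m − 2·5^m) − 10·(2·2^{m−1} − 2·5^{m−1}) = 2·(7·2 − 10)2^{m−1} − 2·(7·5 − 10)5^{m−1} = 8·2^{m−1} − 50·5^{m−1} = 2·2^{m+1} − 2·5^{m+1}.
So the formula holds for m+1, and by strong induction x_n = 2·2^n − 2·5^n for all n ≥ 1.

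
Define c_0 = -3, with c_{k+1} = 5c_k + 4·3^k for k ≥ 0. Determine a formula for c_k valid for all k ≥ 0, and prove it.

Claim: c_k = -5^k − 2·3^k.

Base case: c_0 = -3, and -5^0 − 2·3^0 = -1 − 2 = -3.
Assume c_m = -5^m − 2·3^m for some m ≥ 0.
Then c_{m+1} = 5c_m + 4·3^m = 5·(-5^m − 2·3^m) + 4·3^m = -5^{m+1} − 10·3^m + 4·3^m = -5^{m+1} − 6·3^m = -5^{m+1} − 2·3^{m+1}.
By induction, c_k = -5^k − 2·3^k for all k ≥ 0.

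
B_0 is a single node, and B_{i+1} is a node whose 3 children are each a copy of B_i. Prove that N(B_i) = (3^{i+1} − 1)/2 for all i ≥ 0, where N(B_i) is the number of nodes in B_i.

Base case: N(B_0) = 1, and (3^{0+1} − 1)/2 = 1.
Assume N(B_m) = (3^{m+1} − 1)/2.
Then N(B_{m+1}) = 1 + 3N(B_m) = 1 + 3·(3^{m+1} − 1)/2 = 1 + (3^{m+2} − 3)/2 = (2 + 3^{m+2} − 3)/2 = (3^{m+2} − 1)/2.
So the formula holds for m+1, and by induction N(B_i) = (3^{i+1} − 1)/2 for all i ≥ 0.

N(B_i) = (3^{i+1} − 1)/2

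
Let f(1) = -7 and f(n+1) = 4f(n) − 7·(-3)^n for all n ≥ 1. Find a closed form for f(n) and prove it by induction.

Claim: f(n) = -4^n + (-3)^n.

Base case: f(1) = -7, and -4^1 + (-3)^1 = -4 − 3 = -7.
Assume f(k) = -4^k + (-3)^k for some k ≥ 1.
Then f(k+1) = 4f(k) − 7·(-3)^k = 4·(-4^k + (-3)^k) − 7·(-3)^k = -4^{k+1} + 4·(-3)^k − 7·(-3)^k = -4^{k+1} − 3·(-3)^k = -4^{k+1} + (-3)^{k+1}.
This completes the inductive step, so f(n) = -4^n + (-3)^n for all n ≥ 1.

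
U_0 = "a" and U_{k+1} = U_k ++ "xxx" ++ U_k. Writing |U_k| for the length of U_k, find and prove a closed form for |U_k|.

Claim: |U_k| = 2^{k+2} − 3.

Base case: |U_0| = 1, and 2^{0+2} − 3 = 1.
Assume |U_m| = 2^{m+2} − 3.
Then |U_{m+1}| = |U_m| + 3 + |U_m| = 2|U_m| + 3 = 2(2^{m+2} − 3) + 3 = 2^{m+3} − 6 + 3 = 2^{m+3} − 3.
This completes the inductive step, so |U_k| = 2^{k+2} − 3 for all k ≥ 0.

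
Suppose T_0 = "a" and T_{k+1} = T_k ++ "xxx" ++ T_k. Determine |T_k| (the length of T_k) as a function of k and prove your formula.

Claim: |T_k| = 2^{k+2} − 3.

Base case: |T_0| = 1, and 2^{0+2} − 3 = 1.
Assume |T_m| = 2^{m+2} − 3.
Then |T_{m+1}| = |T_m| + 3 + |T_m| = 2|T_m| + 3 = 2(2^{m+2} − 3) + 3 = 2^{m+3} − 6 + 3 = 2^{m+3} − 3.
By induction, |T_k| = 2^{k+2} − 3 for all k ≥ 0.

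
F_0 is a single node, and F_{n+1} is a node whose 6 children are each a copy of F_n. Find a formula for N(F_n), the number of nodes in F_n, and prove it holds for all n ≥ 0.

Claim: N(F_n) = (6^{n+1} − 1)/5.

Base case: N(F_0) = 1, and (6^{0+1} − 1)/5 = 1.
Assume N(F_r) = (6^{r+1} − 1)/5.
Then N(F_{r+1}) = 1 + 6N(F_r) = 1 + 6·(6^{r+1} − 1)/5 = 1 + (6^{r+2} − 6)/5 = (5 + 6^{r+2} − 6)/5 = (6^{r+2} − 1)/5.
Hence N(F_n) = (6^{n+1} − 1)/5 for every n ≥ 0, by induction.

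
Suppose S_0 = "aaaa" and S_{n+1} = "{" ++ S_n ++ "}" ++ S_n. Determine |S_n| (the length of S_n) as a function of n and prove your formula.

Claim: |S_n| = 6·2^n − 2.

Base case: |S_0| = 4, and 6·2^0 − 2 = 4.
Assume |S_m| = 6·2^m − 2.
Then |S_{m+1}| = 1 + |S_m| + 1 + |S_m| = 2|S_m| + 2 = 2(6·2^m − 2) + 2 = 6·2^{m+1} − 4 + 2 = 6·2^{m+1} − 2.
Hence |S_n| = 6·2^n − 2 for every n ≥ 0, by induction.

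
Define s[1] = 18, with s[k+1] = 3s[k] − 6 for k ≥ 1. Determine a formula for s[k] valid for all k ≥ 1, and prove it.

Claim: s[k] = 5·3^k + 3.

Base case: s[1] = 18, and 5·3^1 + 3 = 15 + 3 = 18.
Assume s[j] = 5·3^j + 3 for some j ≥ 1.
Then s[j+1] = 3s[j] − 6 = 3·(5·3^j + 3) − 6 = 15·3^j + 9 − 6 = 5·3^{j+1} + 3.
By induction, s[k] = 5·3^k + 3 for all k ≥ 1.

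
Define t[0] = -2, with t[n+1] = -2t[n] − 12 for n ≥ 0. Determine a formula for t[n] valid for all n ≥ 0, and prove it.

Claim: t[n] = 2·(-2)^n − 4.

Base case: t[0] = -2, and 2·(-2)^0 − 4 = 2 − 4 = -2.
Assume t[k] = 2·(-2)^k − 4 for some k ≥ 0.
Then t[k+1] = -2t[k] − 12 = -2·(2·(-2)^k − 4) − 12 = -4·(-2)^k + 8 − 12 = 2·(-2)^{k+1} − 4.
By induction, t[n] = 2·(-2)^n − 4 for all n ≥ 0.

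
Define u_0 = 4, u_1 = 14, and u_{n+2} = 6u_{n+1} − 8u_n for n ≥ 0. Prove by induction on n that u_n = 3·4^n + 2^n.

Base cases: u_0 = 4 and 3·4^0 + 2^0 = 4; u_1 = 14 and 3·4^1 + 2^1 = 14.
Assume u_j = 3·4^j + 2^j for all 0 ≤ j ≤ k, where k ≥ 1.
Then u_{k+1} = 6u_k − 8u_{k−1} = 6·(3·4^k + 2^k) − 8·(3·4^{k−1} + 2^{k−1}) = 3·(6·4 − 8)4^{k−1} + (6·2 − 8)2^{k−1} = 48·4^{k−1} + 4·2^{k−1} = 3·4^{k+1} + 2^{k+1}.
So the formula holds for k+1, and by strong induction u_n = 3·4^n + 2^n for all n ≥ 0.

u_n = 3·4^n + 2^n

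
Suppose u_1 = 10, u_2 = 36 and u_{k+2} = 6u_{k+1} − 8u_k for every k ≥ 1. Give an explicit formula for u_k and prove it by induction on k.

Claim: u_k = 2^k + 2·4^k.

Base cases: u_1 = 10 and 2^1 + 2·4^1 = 10; u_2 = 36 and 2^2 + 2·4^2 = 36.
Assume u_j = 2^j + 2·4^j for all 1 ≤ j ≤ r, where r ≥ 2.
Then u_{r+1} = 6u_r − 8u_{r−1} = 6·(2^r + 2·4^r) − 8·(2^{r−1} + 2·4^{r−1}) = (6·2 − 8)2^{r−1} + 2·(6·4 − 8)4^{r−1} = 4·2^{r−1} + 32·4^{r−1} = 2^{r+1} + 2·4^{r+1}.
By strong induction, u_k = 2^k + 2·4^k for all k ≥ 1.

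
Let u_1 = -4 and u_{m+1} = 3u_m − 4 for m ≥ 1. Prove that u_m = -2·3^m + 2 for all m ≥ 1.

Base case: u_1 = -4, and -2·3^1 + 2 = -6 + 2 = -4.
Assume u_k = -2·3^k + 2 for some k ≥ 1.
Then u_{k+1} = 3u_k − 4 = 3·(-2·3^k + 2) − 4 = -6·3^k + 6 − 4 = -2·3^{k+1} + 2.
So the formula holds for k+1, and by induction u_m = -2·3^m + 2 for all m ≥ 1.

u_m = -2·3^m + 2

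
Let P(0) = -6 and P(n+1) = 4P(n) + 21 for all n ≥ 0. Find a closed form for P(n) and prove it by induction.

Claim: P(n) = 4^n − 7.

Base case: P(0) = -6, and 4^0 − 7 = 1 − 7 = -6.
Assume P(m) = 4^m − 7 for some m ≥ 0.
Then P(m+1) = 4P(m) + 21 = 4·(4^m − 7) + 21 = 4^{m+1} − 28 + 21 = 4^{m+1} − 7.
This completes the inductive step, so P(n) = 4^n − 7 for all n ≥ 0.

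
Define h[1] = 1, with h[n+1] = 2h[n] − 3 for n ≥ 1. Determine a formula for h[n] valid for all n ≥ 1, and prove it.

Claim: h[n] = -2^n + 3.

Base case: h[1] = 1, and -2^1 + 3 = -2 + 3 = 1.
Assume h[k] = -2^k + 3 for some k ≥ 1.
Then h[k+1] = 2h[k] − 3 = 2·(-2^k + 3) − 3 = -2^{k+1} + 6 − 3 = -2^{k+1} + 3.
This completes the inductive step, so h[n] = -2^n + 3 for all n ≥ 1.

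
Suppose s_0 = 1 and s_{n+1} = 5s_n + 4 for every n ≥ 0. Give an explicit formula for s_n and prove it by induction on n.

Claim: s_n = 2·5^n − 1.

Base case: s_0 = 1, and 2·5^0 − 1 = 2 − 1 = 1.
Assume s_r = 2·5^r − 1 for some r ≥ 0.
Then s_{r+1} = 5s_r + 4 = 5·(2·5^r − 1) + 4 = 10·5^r − 5 + 4 = 2·5^{r+1} − 1.
This completes the inductive step, so s_n = 2·5^n − 1 for all n ≥ 0.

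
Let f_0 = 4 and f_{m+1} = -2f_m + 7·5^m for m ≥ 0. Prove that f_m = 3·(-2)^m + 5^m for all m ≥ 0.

Base case: f_0 = 4, and 3·(-2)^0 + 5^0 = 3 + 1 = 4.
Assume f_j = 3·(-2)^j + 5^j for some j ≥ 0.
Then f_{j+1} = -2f_j + 7·5^j = -2·(3·(-2)^j + 5^j) + 7·5^j = 3·(-2)^{j+1} − 2·5^j + 7·5^j = 3·(-2)^{j+1} + 5·5^j = 3·(-2)^{j+1} + 5^{j+1}.
This completes the inductive step, so f_m = 3·(-2)^m + 5^m for all m ≥ 0.

f_m = 3·(-2)^m + 5^m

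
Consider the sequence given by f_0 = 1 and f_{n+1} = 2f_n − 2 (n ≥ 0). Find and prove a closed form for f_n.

Claim: f_n = -2^n + 2.

Base case: f_0 = 1, and -2^0 + 2 = -1 + 2 = 1.
Assume f_m = -2^m + 2 for some m ≥ 0.
Then f_{m+1} = 2f_m − 2 = 2·(-2^m + 2) − 2 = -2^{m+1} + 4 − 2 = -2^{m+1} + 2.
Hence f_n = -2^n + 2 for every n ≥ 0, by induction.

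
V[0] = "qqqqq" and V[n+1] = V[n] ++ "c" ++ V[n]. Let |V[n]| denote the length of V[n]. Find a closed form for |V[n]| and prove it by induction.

Claim: |V[n]| = 6·2^n − 1.

Base case: |V[0]| = 5, and 6·2^0 − 1 = 5.
Assume |V[r]| = 6·2^r − 1.
Then |V[r+1]| = |V[r]| + 1 + |V[r]| = 2|V[r]| + 1 = 2(6·2^r − 1) + 1 = 6·2^{r+1} − 2 + 1 = 6·2^{r+1} − 1.
By induction, |V[n]| = 6·2^n − 1 for all n ≥ 0.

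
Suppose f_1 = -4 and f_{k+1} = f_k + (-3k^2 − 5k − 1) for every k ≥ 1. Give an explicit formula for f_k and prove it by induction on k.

Claim: f_k = -k^3 − k^2 + k − 3.

Base case: f_1 = -4, and -1^3 − 1^2 + 1 − 3 = -4.
Assume f_r = -r^3 − r^2 + r − 3.
Then f_{r+1} = f_r + (-3r^2 − 5r − 1) = (-r^3 − r^2 + r − 3) + (-3r^2 − 5r − 1) = -r^3 − 4r^2 − 4r − 4,
and -(r+1)^3 − (r+1)^2 + (r+1) − 3 = -r^3 − 4r^2 − 4r − 4.
This completes the inductive step, so f_k = -k^3 − k^2 + k − 3 for all k ≥ 1.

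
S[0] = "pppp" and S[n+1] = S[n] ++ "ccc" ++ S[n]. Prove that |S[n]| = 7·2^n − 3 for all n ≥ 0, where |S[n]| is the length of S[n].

Base case: |S[0]| = 4, and 7·2^0 − 3 = 4.
Assume |S[k]| = 7·2^k − 3.
Then |S[k+1]| = |S[k]| + 3 + |S[k]| = 2|S[k]| + 3 = 2(7·2^k − 3) + 3 = 7·2^{k+1} − 6 + 3 = 7·2^{k+1} − 3.
So the formula holds for k+1, and by induction |S[n]| = 7·2^n − 3 for all n ≥ 0.

|S[n]| = 7·2^n − 3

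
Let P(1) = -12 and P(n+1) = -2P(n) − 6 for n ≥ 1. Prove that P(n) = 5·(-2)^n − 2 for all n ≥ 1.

Base case: P(1) = -12, and 5·(-2)^1 − 2 = -10 − 2 = -12.
Assume P(k) = 5·(-2)^k − 2 for some k ≥ 1.
Then P(k+1) = -2P(k) − 6 = -2·(5·(-2)^k − 2) − 6 = -10·(-2)^k + 4 − 6 = 5·(-2)^{k+1} − 2.
So the formula holds for k+1, and by induction P(n) = 5·(-2)^n − 2 for all n ≥ 1.

P(n) = 5·(-2)^n − 2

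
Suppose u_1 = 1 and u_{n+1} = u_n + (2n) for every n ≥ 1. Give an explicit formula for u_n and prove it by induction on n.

Claim: u_n = n^2 − n + 1.

Base case: u_1 = 1, and 1^2 − 1 + 1 = 1.
Assume u_j = j^2 − j + 1.
Then u_{j+1} = u_j + (2j) = (j^2 − j + 1) + (2j) = j^2 + j + 1,
and (j+1)^2 − (j+1) + 1 = j^2 + j + 1.
This completes the inductive step, so u_n = n^2 − n + 1 for all n ≥ 1.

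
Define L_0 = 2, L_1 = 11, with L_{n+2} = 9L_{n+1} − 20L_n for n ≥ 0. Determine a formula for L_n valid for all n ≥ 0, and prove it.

Claim: L_n = 3·5^n − 4^n.

Base cases: L_0 = 2 and 3·5^0 − 4^0 = 2; L_1 = 11 and 3·5^1 − 4^1 = 11.
Assume L_j = 3·5^j − 4^j for all 0 ≤ j ≤ k, where k ≥ 1.
Then L_{k+1} = 9L_k − 20L_{k−1} = 9·(3·5^k − 4^k) − 20·(3·5^{k−1} − 4^{k−1}) = 3·(9·5 − 20)5^{k−1} − (9·4 − 20)4^{k−1} = 75·5^{k−1} − 16·4^{k−1} = 3·5^{k+1} − 4^{k+1}.
So the formula holds for k+1, and by strong induction L_n = 3·5^n − 4^n for all n ≥ 0.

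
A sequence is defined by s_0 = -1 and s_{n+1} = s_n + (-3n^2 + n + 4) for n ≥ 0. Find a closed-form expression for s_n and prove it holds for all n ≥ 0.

Claim: s_n = -n^3 + 2n^2 + 3n − 1.

Base case: s_0 = -1, and -0^3 + 2·0^2 + 3·0 − 1 = -1.
Assume s_r = -r^3 + 2r^2 + 3r − 1.
Then s_{r+1} = s_r + (-3r^2 + r + 4) = (-r^3 + 2r^2 + 3r − 1) + (-3r^2 + r + 4) = -r^3 − r^2 + 4r + 3,
and -(r+1)^3 + 2·(r+1)^2 + 3·(r+1) − 1 = -r^3 − r^2 + 4r + 3.
This completes the inductive step, so s_n = -n^3 + 2n^2 + 3n − 1 for all n ≥ 0.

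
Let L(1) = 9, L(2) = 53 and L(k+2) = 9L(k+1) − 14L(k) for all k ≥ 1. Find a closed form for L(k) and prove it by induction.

Claim: L(k) = 2^k + 7^k.

Base cases: L(1) = 9 and 2^1 + 7^1 = 9; L(2) = 53 and 2^2 + 7^2 = 53.
Assume L(i) = 2^i + 7^i for all 1 ≤ i ≤ j, where j ≥ 2.
Then L(j+1) = 9L(j) − 14L(j−1) = 9·(2^j + 7^j) − 14·(2^{j−1} + 7^{j−1}) = (9·2 − 14)2^{j−1} + (9·7 − 14)7^{j−1} = 4·2^{j−1} + 49·7^{j−1} = 2^{j+1} + 7^{j+1}.
By strong induction, L(k) = 2^k + 7^k for all k ≥ 1.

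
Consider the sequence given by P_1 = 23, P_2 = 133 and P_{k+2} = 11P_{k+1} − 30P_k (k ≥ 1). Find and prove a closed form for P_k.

Claim: P_k = 3·6^k + 5^k.

Base cases: P_1 = 23 and 3·6^1 + 5^1 = 23; P_2 = 133 and 3·6^2 + 5^2 = 133.
Assume P_i = 3·6^i + 5^i for all 1 ≤ i ≤ j, where j ≥ 2.
Then P_{j+1} = 11P_j − 30P_{j−1} = 11·(3·6^j + 5^j) − 30·(3·6^{j−1} + 5^{j−1}) = 3·(11·6 − 30)6^{j−1} + (11·5 − 30)5^{j−1} = 108·6^{j−1} + 25·5^{j−1} = 3·6^{j+1} + 5^{j+1}.
This completes the inductive step, so P_k = 3·6^k + 5^k for all k ≥ 1.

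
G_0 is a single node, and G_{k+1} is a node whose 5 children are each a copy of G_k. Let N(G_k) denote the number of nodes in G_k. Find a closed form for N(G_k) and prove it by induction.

Claim: N(G_k) = (5^{k+1} − 1)/4.

Base case: N(G_0) = 1, and (5^{0+1} − 1)/4 = 1.
Assume N(G_r) = (5^{r+1} − 1)/4.
Then N(G_{r+1}) = 1 + 5N(G_r) = 1 + 5·(5^{r+1} − 1)/4 = 1 + (5^{r+2} − 5)/4 = (4 + 5^{r+2} − 5)/4 = (5^{r+2} − 1)/4.
This completes the inductive step, so N(G_k) = (5^{k+1} − 1)/4 for all k ≥ 0.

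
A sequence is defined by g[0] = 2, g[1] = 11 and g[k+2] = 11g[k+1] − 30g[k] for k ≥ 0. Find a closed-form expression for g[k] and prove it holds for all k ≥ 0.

Claim: g[k] = 5^k + 6^k.

Base cases: g[0] = 2 and 5^0 + 6^0 = 2; g[1] = 11 and 5^1 + 6^1 = 11.
Assume g[j] = 5^j + 6^j for all 0 ≤ j ≤ m, where m ≥ 1.
Then g[m+1] = 11g[m] − 30g[m−1] = 11·(5^m + 6^m) − 30·(5^{m−1} + 6^{m−1}) = (11·5 − 30)5^{m−1} + (11·6 − 30)6^{m−1} = 25·5^{m−1} + 36·6^{m−1} = 5^{m+1} + 6^{m+1}.
So the formula holds for m+1, and by strong induction g[k] = 5^k + 6^k for all k ≥ 0.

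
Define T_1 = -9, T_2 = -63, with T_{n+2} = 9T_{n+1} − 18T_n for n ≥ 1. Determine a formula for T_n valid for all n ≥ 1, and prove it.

Claim: T_n = 3^n − 2·6^n.

Base cases: T_1 = -9 and 3^1 − 2·6^1 = -9; T_2 = -63 and 3^2 − 2·6^2 = -63.
Assume T_i = 3^i − 2·6^i for all 1 ≤ i ≤ j, where j ≥ 2.
Then T_{j+1} = 9T_j − 18T_{j−1} = 9·(3^j − 2·6^j) − 18·(3^{j−1} − 2·6^{j−1}) = (9·3 − 18)3^{j−1} − 2·(9·6 − 18)6^{j−1} = 9·3^{j−1} − 72·6^{j−1} = 3^{j+1} − 2·6^{j+1}.
So the formula holds for j+1, and by strong induction T_n = 3^n − 2·6^n for all n ≥ 1.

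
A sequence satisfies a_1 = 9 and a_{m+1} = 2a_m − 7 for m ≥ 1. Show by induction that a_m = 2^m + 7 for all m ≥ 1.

Base case: a_1 = 9, and 2^1 + 7 = 2 + 7 = 9.
Assume a_r = 2^r + 7 for some r ≥ 1.
Then a_{r+1} = 2a_r − 7 = 2·(2^r + 7) − 7 = 2^{r+1} + 14 − 7 = 2^{r+1} + 7.
Hence a_m = 2^m + 7 for every m ≥ 1, by induction.

a_m = 2^m + 7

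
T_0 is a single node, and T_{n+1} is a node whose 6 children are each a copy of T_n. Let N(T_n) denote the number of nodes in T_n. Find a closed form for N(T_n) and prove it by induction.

Claim: N(T_n) = (6^{n+1} − 1)/5.

Base case: N(T_0) = 1, and (6^{0+1} − 1)/5 = 1.
Assume N(T_k) = (6^{k+1} − 1)/5.
Then N(T_{k+1}) = 1 + 6N(T_k) = 1 + 6·(6^{k+1} − 1)/5 = 1 + (6^{k+2} − 6)/5 = (5 + 6^{k+2} − 6)/5 = (6^{k+2} − 1)/5.
By induction, N(T_n) = (6^{n+1} − 1)/5 for all n ≥ 0.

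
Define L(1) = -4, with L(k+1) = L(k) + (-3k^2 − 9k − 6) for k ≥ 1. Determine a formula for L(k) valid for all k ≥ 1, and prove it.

Claim: L(k) = -k^3 − 3k^2 − 2k + 2.

Base case: L(1) = -4, and -1^3 − 3·1^2 − 2·1 + 2 = -4.
Assume L(m) = -m^3 − 3m^2 − 2m + 2.
Then L(m+1) = L(m) + (-3m^2 − 9m − 6) = (-m^3 − 3m^2 − 2m + 2) + (-3m^2 − 9m − 6) = -m^3 − 6m^2 − 11m − 4,
and -(m+1)^3 − 3·(m+1)^2 − 2·(m+1) + 2 = -m^3 − 6m^2 − 11m − 4.
This completes the inductive step, so L(k) = -k^3 − 3k^2 − 2k + 2 for all k ≥ 1.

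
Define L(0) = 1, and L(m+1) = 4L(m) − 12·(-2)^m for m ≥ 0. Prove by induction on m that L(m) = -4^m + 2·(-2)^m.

Base case: L(0) = 1, and -4^0 + 2·(-2)^0 = -1 + 2 = 1.
Assume L(j) = -4^j + 2·(-2)^j for some j ≥ 0.
Then L(j+1) = 4L(j) − 12·(-2)^j = 4·(-4^j + 2·(-2)^j) − 12·(-2)^j = -4^{j+1} + 8·(-2)^j − 12·(-2)^j = -4^{j+1} − 4·(-2)^j = -4^{j+1} + 2·(-2)^{j+1}.
Hence L(m) = -4^m + 2·(-2)^m for every m ≥ 0, by induction.

L(m) = -4^m + 2·(-2)^m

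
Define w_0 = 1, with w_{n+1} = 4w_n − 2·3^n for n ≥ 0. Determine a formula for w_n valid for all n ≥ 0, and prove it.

Claim: w_n = -4^n + 2·3^n.

Base case: w_0 = 1, and -4^0 + 2·3^0 = -1 + 2 = 1.
Assume w_m = -4^m + 2·3^m for some m ≥ 0.
Then w_{m+1} = 4w_m − 2·3^m = 4·(-4^m + 2·3^m) − 2·3^m = -4^{m+1} + 8·3^m − 2·3^m = -4^{m+1} + 6·3^m = -4^{m+1} + 2·3^{m+1}.
By induction, w_n = -4^n + 2·3^n for all n ≥ 0.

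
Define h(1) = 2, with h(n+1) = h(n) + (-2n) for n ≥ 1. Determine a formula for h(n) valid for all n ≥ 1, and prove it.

Claim: h(n) = -n^2 + n + 2.

Base case: h(1) = 2, and -1^2 + 1 + 2 = 2.
Assume h(k) = -k^2 + k + 2.
Then h(k+1) = h(k) + (-2k) = (-k^2 + k + 2) + (-2k) = -k^2 − k + 2,
and -(k+1)^2 + (k+1) + 2 = -k^2 − k + 2.
Hence h(n) = -n^2 + n + 2 for every n ≥ 1, by induction.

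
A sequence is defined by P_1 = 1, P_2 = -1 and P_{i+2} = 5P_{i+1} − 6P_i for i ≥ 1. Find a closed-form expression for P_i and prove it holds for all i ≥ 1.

Claim: P_i = 2·2^i − 3^i.

Base cases: P_1 = 1 and 2·2^1 − 3^1 = 1; P_2 = -1 and 2·2^2 − 3^2 = -1.
Assume P_t = 2·2^t − 3^t for all 1 ≤ t ≤ j, where j ≥ 2.
Then P_{j+1} = 5P_j − 6P_{j−1} = 5·(2·2^j − 3^j) − 6·(2·2^{j−1} − 3^{j−1}) = 2·(5·2 − 6)2^{j−1} − (5·3 − 6)3^{j−1} = 8·2^{j−1} − 9·3^{j−1} = 2·2^{j+1} − 3^{j+1}.
By strong induction, P_i = 2·2^i − 3^i for all i ≥ 1.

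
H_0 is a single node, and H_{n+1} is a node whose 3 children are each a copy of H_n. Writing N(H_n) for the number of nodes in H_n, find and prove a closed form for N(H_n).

Claim: N(H_n) = (3^{n+1} − 1)/2.

Base case: N(H_0) = 1, and (3^{0+1} − 1)/2 = 1.
Assume N(H_k) = (3^{k+1} − 1)/2.
Then N(H_{k+1}) = 1 + 3N(H_k) = 1 + 3·(3^{k+1} − 1)/2 = 1 + (3^{k+2} − 3)/2 = (2 + 3^{k+2} − 3)/2 = (3^{k+2} − 1)/2.
Hence N(H_n) = (3^{n+1} − 1)/2 for every n ≥ 0, by induction.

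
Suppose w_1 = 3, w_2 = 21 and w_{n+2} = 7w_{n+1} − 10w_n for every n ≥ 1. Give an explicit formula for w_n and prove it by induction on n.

Claim: w_n = -2^n + 5^n.

Base cases: w_1 = 3 and -2^1 + 5^1 = 3; w_2 = 21 and -2^2 + 5^2 = 21.
Assume w_i = -2^i + 5^i for all 1 ≤ i ≤ j, where j ≥ 2.
Then w_{j+1} = 7w_j − 10w_{j−1} = 7·(-2^j + 5^j) − 10·(-2^{j−1} + 5^{j−1}) = -(7·2 − 10)2^{j−1} + (7·5 − 10)5^{j−1} = -4·2^{j−1} + 25·5^{j−1} = -2^{j+1} + 5^{j+1}.
Hence w_n = -2^n + 5^n for every n ≥ 1, by strong induction.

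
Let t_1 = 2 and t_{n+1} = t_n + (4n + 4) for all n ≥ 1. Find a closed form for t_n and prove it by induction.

Claim: t_n = 2n^2 + 2n − 2.

Base case: t_1 = 2, and 2·1^2 + 2·1 − 2 = 2.
Assume t_m = 2m^2 + 2m − 2.
Then t_{m+1} = t_m + (4m + 4) = (2m^2 + 2m − 2) + (4m + 4) = 2m^2 + 6m + 2,
and 2·(m+1)^2 + 2·(m+1) − 2 = 2m^2 + 6m + 2.
By induction, t_n = 2n^2 + 2n − 2 for all n ≥ 1.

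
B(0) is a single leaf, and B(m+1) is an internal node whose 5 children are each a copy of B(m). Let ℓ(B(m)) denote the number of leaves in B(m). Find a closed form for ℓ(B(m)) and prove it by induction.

Claim: ℓ(B(m)) = 5^m.

Base case: ℓ(B(0)) = 1, and 5^0 = 1.
Assume ℓ(B(k)) = 5^k.
Then ℓ(B(k+1)) = 5·ℓ(B(k)) = 5·5^k = 5^{k+1}.
So the formula holds for k+1, and by induction ℓ(B(m)) = 5^m for all m ≥ 0.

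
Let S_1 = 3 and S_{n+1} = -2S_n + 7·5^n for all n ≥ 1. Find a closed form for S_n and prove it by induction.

Claim: S_n = (-2)^n + 5^n.

Base case: S_1 = 3, and (-2)^1 + 5^1 = -2 + 5 = 3.
Assume S_j = (-2)^j + 5^j for some j ≥ 1.
Then S_{j+1} = -2S_j + 7·5^j = -2·((-2)^j + 5^j) + 7·5^j = (-2)^{j+1} − 2·5^j + 7·5^j = (-2)^{j+1} + 5·5^j = (-2)^{j+1} + 5^{j+1}.
This completes the inductive step, so S_n = (-2)^n + 5^n for all n ≥ 1.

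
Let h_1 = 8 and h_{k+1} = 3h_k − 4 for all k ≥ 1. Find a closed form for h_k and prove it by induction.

Claim: h_k = 2·3^k + 2.

Base case: h_1 = 8, and 2·3^1 + 2 = 6 + 2 = 8.
Assume h_m = 2·3^m + 2 for some m ≥ 1.
Then h_{m+1} = 3h_m − 4 = 3·(2·3^m + 2) − 4 = 6·3^m + 6 − 4 = 2·3^{m+1} + 2.
This completes the inductive step, so h_k = 2·3^k + 2 for all k ≥ 1.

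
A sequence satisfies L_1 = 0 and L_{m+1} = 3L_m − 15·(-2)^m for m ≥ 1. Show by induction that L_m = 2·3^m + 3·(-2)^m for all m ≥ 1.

Base case: L_1 = 0, and 2·3^1 + 3·(-2)^1 = 6 − 6 = 0.
Assume L_r = 2·3^r + 3·(-2)^r for some r ≥ 1.
Then L_{r+1} = 3L_r − 15·(-2)^r = 3·(2·3^r + 3·(-2)^r) − 15·(-2)^r = 2·3^{r+1} + 9·(-2)^r − 15·(-2)^r = 2·3^{r+1} − 6·(-2)^r = 2·3^{r+1} + 3·(-2)^{r+1}.
This completes the inductive step, so L_m = 2·3^m + 3·(-2)^m for all m ≥ 1.

L_m = 2·3^m + 3·(-2)^m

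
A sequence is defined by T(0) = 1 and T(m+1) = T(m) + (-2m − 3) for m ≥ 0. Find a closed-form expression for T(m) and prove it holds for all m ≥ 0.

Claim: T(m) = -m^2 − 2m + 1.

Base case: T(0) = 1, and -0^2 − 2·0 + 1 = 1.
Assume T(j) = -j^2 − 2j + 1.
Then T(j+1) = T(j) + (-2j − 3) = (-j^2 − 2j + 1) + (-2j − 3) = -j^2 − 4j − 2,
and -(j+1)^2 − 2·(j+1) + 1 = -j^2 − 4j − 2.
By induction, T(m) = -m^2 − 2m + 1 for all m ≥ 0.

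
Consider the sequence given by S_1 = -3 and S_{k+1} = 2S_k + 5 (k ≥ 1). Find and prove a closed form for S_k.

Claim: S_k = 2^k − 5.

Base case: S_1 = -3, and 2^1 − 5 = 2 − 5 = -3.
Assume S_m = 2^m − 5 for some m ≥ 1.
Then S_{m+1} = 2S_m + 5 = 2·(2^m − 5) + 5 = 2^{m+1} − 10 + 5 = 2^{m+1} − 5.
Hence S_k = 2^k − 5 for every k ≥ 1, by induction.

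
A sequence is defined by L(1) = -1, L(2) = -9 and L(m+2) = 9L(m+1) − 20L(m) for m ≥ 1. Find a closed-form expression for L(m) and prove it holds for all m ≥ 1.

Claim: L(m) = 4^m − 5^m.

Base cases: L(1) = -1 and 4^1 − 5^1 = -1; L(2) = -9 and 4^2 − 5^2 = -9.
Assume L(i) = 4^i − 5^i for all 1 ≤ i ≤ j, where j ≥ 2.
Then L(j+1) = 9L(j) − 20L(j−1) = 9·(4^j − 5^j) − 20·(4^{j−1} − 5^{j−1}) = (9·4 − 20)4^{j−1} − (9·5 − 20)5^{j−1} = 16·4^{j−1} − 25·5^{j−1} = 4^{j+1} − 5^{j+1}.
This completes the inductive step, so L(m) = 4^m − 5^m for all m ≥ 1.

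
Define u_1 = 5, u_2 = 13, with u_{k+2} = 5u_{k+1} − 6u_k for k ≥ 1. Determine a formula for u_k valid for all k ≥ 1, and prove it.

Claim: u_k = 2^k + 3^k.

Base cases: u_1 = 5 and 2^1 + 3^1 = 5; u_2 = 13 and 2^2 + 3^2 = 13.
Assume u_i = 2^i + 3^i for all 1 ≤ i ≤ j, where j ≥ 2.
Then u_{j+1} = 5u_j − 6u_{j−1} = 5·(2^j + 3^j) − 6·(2^{j−1} + 3^{j−1}) = (5·2 − 6)2^{j−1} + (5·3 − 6)3^{j−1} = 4·2^{j−1} + 9·3^{j−1} = 2^{j+1} + 3^{j+1}.
So the formula holds for j+1, and by strong induction u_k = 2^k + 3^k for all k ≥ 1.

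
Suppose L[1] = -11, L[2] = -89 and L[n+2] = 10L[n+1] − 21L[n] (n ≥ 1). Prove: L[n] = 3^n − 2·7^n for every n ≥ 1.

Base cases: L[1] = -11 and 3^1 − 2·7^1 = -11; L[2] = -89 and 3^2 − 2·7^2 = -89.
Assume L[j] = 3^j − 2·7^j for all 1 ≤ j ≤ k, where k ≥ 2.
Then L[k+1] = 10L[k] − 21L[k−1] = 10·(3^k − 2·7^k) − 21·(3^{k−1} − 2·7^{k−1}) = (10·3 − 21)3^{k−1} − 2·(10·7 − 21)7^{k−1} = 9·3^{k−1} − 98·7^{k−1} = 3^{k+1} − 2·7^{k+1}.
Hence L[n] = 3^n − 2·7^n for every n ≥ 1, by strong induction.

L[n] = 3^n − 2·7^n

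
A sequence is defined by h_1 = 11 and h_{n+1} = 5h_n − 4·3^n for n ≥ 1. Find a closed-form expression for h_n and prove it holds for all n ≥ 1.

Claim: h_n = 5^n + 2·3^n.

Base case: h_1 = 11, and 5^1 + 2·3^1 = 5 + 6 = 11.
Assume h_m = 5^m + 2·3^m for some m ≥ 1.
Then h_{m+1} = 5h_m − 4·3^m = 5·(5^m + 2·3^m) − 4·3^m = 5^{m+1} + 10·3^m − 4·3^m = 5^{m+1} + 6·3^m = 5^{m+1} + 2·3^{m+1}.
Hence h_n = 5^n + 2·3^n for every n ≥ 1, by induction.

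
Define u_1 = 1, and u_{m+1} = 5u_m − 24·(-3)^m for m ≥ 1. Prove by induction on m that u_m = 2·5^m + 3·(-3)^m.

Base case: u_1 = 1, and 2·5^1 + 3·(-3)^1 = 10 − 9 = 1.
Assume u_r = 2·5^r + 3·(-3)^r for some r ≥ 1.
Then u_{r+1} = 5u_r − 24·(-3)^r = 5·(2·5^r + 3·(-3)^r) − 24·(-3)^r = 2·5^{r+1} + 15·(-3)^r − 24·(-3)^r = 2·5^{r+1} − 9·(-3)^r = 2·5^{r+1} + 3·(-3)^{r+1}.
This completes the inductive step, so u_m = 2·5^m + 3·(-3)^m for all m ≥ 1.

u_m = 2·5^m + 3·(-3)^m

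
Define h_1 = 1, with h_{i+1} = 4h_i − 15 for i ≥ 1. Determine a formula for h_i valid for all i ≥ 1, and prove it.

Claim: h_i = -4^i + 5.

Base case: h_1 = 1, and -4^1 + 5 = -4 + 5 = 1.
Assume h_j = -4^j + 5 for some j ≥ 1.
Then h_{j+1} = 4h_j − 15 = 4·(-4^j + 5) − 15 = -4^{j+1} + 20 − 15 = -4^{j+1} + 5.
This completes the inductive step, so h_i = -4^i + 5 for all i ≥ 1.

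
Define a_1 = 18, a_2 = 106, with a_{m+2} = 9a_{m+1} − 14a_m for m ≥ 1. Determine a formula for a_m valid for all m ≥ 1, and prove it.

Claim: a_m = 2·7^m + 2·2^m.

Base cases: a_1 = 18 and 2·7^1 + 2·2^1 = 18; a_2 = 106 and 2·7^2 + 2·2^2 = 106.
Assume a_i = 2·7^i + 2·2^i for all 1 ≤ i ≤ j, where j ≥ 2.
Then a_{j+1} = 9a_j − 14a_{j−1} = 9·(2·7^j + 2·2^j) − 14·(2·7^{j−1} + 2·2^{j−1}) = 2·(9·7 − 14)7^{j−1} + 2·(9·2 − 14)2^{j−1} = 98·7^{j−1} + 8·2^{j−1} = 2·7^{j+1} + 2·2^{j+1}.
This completes the inductive step, so a_m = 2·7^m + 2·2^m for all m ≥ 1.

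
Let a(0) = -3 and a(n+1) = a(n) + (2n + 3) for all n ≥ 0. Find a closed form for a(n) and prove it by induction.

Claim: a(n) = n^2 + 2n − 3.

Base case: a(0) = -3, and 0^2 + 2·0 − 3 = -3.
Assume a(r) = r^2 + 2r − 3.
Then a(r+1) = a(r) + (2r + 3) = (r^2 + 2r − 3) + (2r + 3) = r^2 + 4r,
and (r+1)^2 + 2·(r+1) − 3 = r^2 + 4r.
This completes the inductive step, so a(n) = n^2 + 2n − 3 for all n ≥ 0.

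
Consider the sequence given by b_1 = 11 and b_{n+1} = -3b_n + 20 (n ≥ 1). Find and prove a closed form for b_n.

Claim: b_n = -2·(-3)^n + 5.

Base case: b_1 = 11, and -2·(-3)^1 + 5 = 6 + 5 = 11.
Assume b_k = -2·(-3)^k + 5 for some k ≥ 1.
Then b_{k+1} = -3b_k + 20 = -3·(-2·(-3)^k + 5) + 20 = 6·(-3)^k − 15 + 20 = -2·(-3)^{k+1} + 5.
By induction, b_n = -2·(-3)^n + 5 for all n ≥ 1.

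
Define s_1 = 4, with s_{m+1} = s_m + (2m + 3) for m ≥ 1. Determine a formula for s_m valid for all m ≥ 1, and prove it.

Claim: s_m = m^2 + 2m + 1.

Base case: s_1 = 4, and 1^2 + 2·1 + 1 = 4.
Assume s_k = k^2 + 2k + 1.
Then s_{k+1} = s_k + (2k + 3) = (k^2 + 2k + 1) + (2k + 3) = k^2 + 4k + 4,
and (k+1)^2 + 2·(k+1) + 1 = k^2 + 4k + 4.
By induction, s_m = m^2 + 2m + 1 for all m ≥ 1.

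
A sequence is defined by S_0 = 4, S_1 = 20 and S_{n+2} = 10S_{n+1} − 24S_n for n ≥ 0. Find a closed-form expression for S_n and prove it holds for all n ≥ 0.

Claim: S_n = 2·6^n + 2·4^n.

Base cases: S_0 = 4 and 2·6^0 + 2·4^0 = 4; S_1 = 20 and 2·6^1 + 2·4^1 = 20.
Assume S_j = 2·6^j + 2·4^j for all 0 ≤ j ≤ m, where m ≥ 1.
Then S_{m+1} = 10S_m − 24S_{m−1} = 10·(2·6^m + 2·4^m) − 24·(2·6^{m−1} + 2·4^{m−1}) = 2·(10·6 − 24)6^{m−1} + 2·(10·4 − 24)4^{m−1} = 72·6^{m−1} + 32·4^{m−1} = 2·6^{m+1} + 2·4^{m+1}.
Hence S_n = 2·6^n + 2·4^n for every n ≥ 0, by strong induction.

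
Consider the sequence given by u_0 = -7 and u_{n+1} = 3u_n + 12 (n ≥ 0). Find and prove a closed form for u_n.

Claim: u_n = -3^n − 6.

Base case: u_0 = -7, and -3^0 − 6 = -1 − 6 = -7.
Assume u_m = -3^m − 6 for some m ≥ 0.
Then u_{m+1} = 3u_m + 12 = 3·(-3^m − 6) + 12 = -3^{m+1} − 18 + 12 = -3^{m+1} − 6.
Hence u_n = -3^n − 6 for every n ≥ 0, by induction.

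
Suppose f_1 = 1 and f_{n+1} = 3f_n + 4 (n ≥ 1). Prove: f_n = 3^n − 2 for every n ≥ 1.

Base case: f_1 = 1, and 3^1 − 2 = 3 − 2 = 1.
Assume f_r = 3^r − 2 for some r ≥ 1.
Then f_{r+1} = 3f_r + 4 = 3·(3^r − 2) + 4 = 3^{r+1} − 6 + 4 = 3^{r+1} − 2.
This completes the inductive step, so f_n = 3^n − 2 for all n ≥ 1.

f_n = 3^n − 2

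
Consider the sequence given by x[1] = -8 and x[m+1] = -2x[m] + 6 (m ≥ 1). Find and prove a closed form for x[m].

Claim: x[m] = 5·(-2)^m + 2.

Base case: x[1] = -8, and 5·(-2)^1 + 2 = -10 + 2 = -8.
Assume x[k] = 5·(-2)^k + 2 for some k ≥ 1.
Then x[k+1] = -2x[k] + 6 = -2·(5·(-2)^k + 2) + 6 = -10·(-2)^k − 4 + 6 = 5·(-2)^{k+1} + 2.
By induction, x[m] = 5·(-2)^m + 2 for all m ≥ 1.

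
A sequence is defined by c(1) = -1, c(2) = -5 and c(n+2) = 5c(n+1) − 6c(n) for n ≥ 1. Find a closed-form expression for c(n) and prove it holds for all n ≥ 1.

Claim: c(n) = 2^n − 3^n.

Base cases: c(1) = -1 and 2^1 − 3^1 = -1; c(2) = -5 and 2^2 − 3^2 = -5.
Assume c(j) = 2^j − 3^j for all 1 ≤ j ≤ k, where k ≥ 2.
Then c(k+1) = 5c(k) − 6c(k−1) = 5·(2^k − 3^k) − 6·(2^{k−1} − 3^{k−1}) = (5·2 − 6)2^{k−1} − (5·3 − 6)3^{k−1} = 4·2^{k−1} − 9·3^{k−1} = 2^{k+1} − 3^{k+1}.
This completes the inductive step, so c(n) = 2^n − 3^n for all n ≥ 1.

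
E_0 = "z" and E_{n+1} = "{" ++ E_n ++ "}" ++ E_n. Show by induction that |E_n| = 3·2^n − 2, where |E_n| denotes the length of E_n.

Base case: |E_0| = 1, and 3·2^0 − 2 = 1.
Assume |E_j| = 3·2^j − 2.
Then |E_{j+1}| = 1 + |E_j| + 1 + |E_j| = 2|E_j| + 2 = 2(3·2^j − 2) + 2 = 3·2^{j+1} − 4 + 2 = 3·2^{j+1} − 2.
This completes the inductive step, so |E_n| = 3·2^n − 2 for all n ≥ 0.

|E_n| = 3·2^n − 2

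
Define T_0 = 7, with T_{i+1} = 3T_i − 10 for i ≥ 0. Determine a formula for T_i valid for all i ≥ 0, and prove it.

Claim: T_i = 2·3^i + 5.

Base case: T_0 = 7, and 2·3^0 + 5 = 2 + 5 = 7.
Assume T_m = 2·3^m + 5 for some m ≥ 0.
Then T_{m+1} = 3T_m − 10 = 3·(2·3^m + 5) − 10 = 6·3^m + 15 − 10 = 2·3^{m+1} + 5.
This completes the inductive step, so T_i = 2·3^i + 5 for all i ≥ 0.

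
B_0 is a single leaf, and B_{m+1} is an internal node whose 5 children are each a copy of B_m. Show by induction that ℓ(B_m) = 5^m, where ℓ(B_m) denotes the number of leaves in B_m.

Base case: ℓ(B_0) = 1, and 5^0 = 1.
Assume ℓ(B_k) = 5^k.
Then ℓ(B_{k+1}) = 5·ℓ(B_k) = 5·5^k = 5^{k+1}.
Hence ℓ(B_m) = 5^m for every m ≥ 0, by induction.

ℓ(B_m) = 5^m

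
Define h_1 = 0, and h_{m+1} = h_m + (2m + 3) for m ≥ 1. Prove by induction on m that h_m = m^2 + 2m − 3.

Base case: h_1 = 0, and 1^2 + 2·1 − 3 = 0.
Assume h_r = r^2 + 2r − 3.
Then h_{r+1} = h_r + (2r + 3) = (r^2 + 2r − 3) + (2r + 3) = r^2 + 4r,
and (r+1)^2 + 2·(r+1) − 3 = r^2 + 4r.
This completes the inductive step, so h_m = m^2 + 2m − 3 for all m ≥ 1.

h_m = m^2 + 2m − 3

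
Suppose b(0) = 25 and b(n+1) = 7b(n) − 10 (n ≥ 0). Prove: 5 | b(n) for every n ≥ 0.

Base case: b(0) = 25 = 5·5, so 5 | b(0).
Assume 5 | b(r), so b(r) = 5t for some integer t.
Then b(r+1) = 7b(r) − 10 = 7·(5t) − 10 = 5(7t − 2), so 5 | b(r+1).
This completes the inductive step, so 5 | b(n) for all n ≥ 0.

5 | b(n)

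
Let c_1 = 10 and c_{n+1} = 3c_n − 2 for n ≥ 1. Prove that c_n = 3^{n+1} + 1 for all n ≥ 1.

Base case: c_1 = 10, and 3^{1+1} + 1 = 9 + 1 = 10.
Assume c_r = 3^{r+1} + 1 for some r ≥ 1.
Then c_{r+1} = 3c_r − 2 = 3·(3^{r+1} + 1) − 2 = 3^{r+2} + 3 − 2 = 3^{r+2} + 1.
This completes the inductive step, so c_n = 3^{n+1} + 1 for all n ≥ 1.

c_n = 3^{n+1} + 1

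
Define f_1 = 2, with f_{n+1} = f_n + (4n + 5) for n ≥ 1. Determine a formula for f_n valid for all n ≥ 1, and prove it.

Claim: f_n = 2n^2 + 3n − 3.

Base case: f_1 = 2, and 2·1^2 + 3·1 − 3 = 2.
Assume f_m = 2m^2 + 3m − 3.
Then f_{m+1} = f_m + (4m + 5) = (2m^2 + 3m − 3) + (4m + 5) = 2m^2 + 7m + 2,
and 2·(m+1)^2 + 3·(m+1) − 3 = 2m^2 + 7m + 2.
Hence f_n = 2n^2 + 3n − 3 for every n ≥ 1, by induction.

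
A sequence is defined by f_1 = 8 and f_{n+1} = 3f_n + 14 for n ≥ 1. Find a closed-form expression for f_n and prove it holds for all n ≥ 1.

Claim: f_n = 5·3^n − 7.

Base case: f_1 = 8, and 5·3^1 − 7 = 15 − 7 = 8.
Assume f_k = 5·3^k − 7 for some k ≥ 1.
Then f_{k+1} = 3f_k + 14 = 3·(5·3^k − 7) + 14 = 15·3^k − 21 + 14 = 5·3^{k+1} − 7.
By induction, f_n = 5·3^n − 7 for all n ≥ 1.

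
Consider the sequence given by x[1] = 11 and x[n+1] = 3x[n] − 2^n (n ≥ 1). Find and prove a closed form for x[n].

Claim: x[n] = 3·3^n + 2^n.

Base case: x[1] = 11, and 3·3^1 + 2^1 = 9 + 2 = 11.
Assume x[j] = 3·3^j + 2^j for some j ≥ 1.
Then x[j+1] = 3x[j] − 2^j = 3·(3·3^j + 2^j) − 2^j = 3·3^{j+1} + 3·2^j − 2^j = 3·3^{j+1} + 2·2^j = 3·3^{j+1} + 2^{j+1}.
By induction, x[n] = 3·3^n + 2^n for all n ≥ 1.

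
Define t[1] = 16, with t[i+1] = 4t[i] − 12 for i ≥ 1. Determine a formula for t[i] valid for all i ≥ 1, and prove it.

Claim: t[i] = 3·4^i + 4.

Base case: t[1] = 16, and 3·4^1 + 4 = 12 + 4 = 16.
Assume t[m] = 3·4^m + 4 for some m ≥ 1.
Then t[m+1] = 4t[m] − 12 = 4·(3·4^m + 4) − 12 = 12·4^m + 16 − 12 = 3·4^{m+1} + 4.
This completes the inductive step, so t[i] = 3·4^i + 4 for all i ≥ 1.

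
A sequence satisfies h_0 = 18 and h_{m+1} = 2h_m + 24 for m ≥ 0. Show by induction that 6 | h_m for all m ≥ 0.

Base case: h_0 = 18 = 6·3, so 6 | h_0.
Assume 6 | h_k, so h_k = 6t for some integer t.
Then h_{k+1} = 2h_k + 24 = 2·(6t) + 24 = 6(2t + 4), so 6 | h_{k+1}.
Hence 6 | h_m for every m ≥ 0, by induction.

6 | h_m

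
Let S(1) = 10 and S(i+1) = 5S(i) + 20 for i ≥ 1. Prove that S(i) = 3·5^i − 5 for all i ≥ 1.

Base case: S(1) = 10, and 3·5^1 − 5 = 15 − 5 = 10.
Assume S(m) = 3·5^m − 5 for some m ≥ 1.
Then S(m+1) = 5S(m) + 20 = 5·(3·5^m − 5) + 20 = 15·5^m − 25 + 20 = 3·5^{m+1} − 5.
This completes the inductive step, so S(i) = 3·5^i − 5 for all i ≥ 1.

S(i) = 3·5^i − 5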